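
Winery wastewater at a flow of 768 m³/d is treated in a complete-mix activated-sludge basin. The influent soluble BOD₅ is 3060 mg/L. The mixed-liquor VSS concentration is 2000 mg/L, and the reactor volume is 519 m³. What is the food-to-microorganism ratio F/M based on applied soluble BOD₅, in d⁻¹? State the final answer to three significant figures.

F/M = Q·S₀ / (V·X) = 768 × 3060 / (519.0 × 2000) = 2.264 g soluble BOD₅·(g VSS·d)⁻¹.

F/M ≈ 2.26 d⁻¹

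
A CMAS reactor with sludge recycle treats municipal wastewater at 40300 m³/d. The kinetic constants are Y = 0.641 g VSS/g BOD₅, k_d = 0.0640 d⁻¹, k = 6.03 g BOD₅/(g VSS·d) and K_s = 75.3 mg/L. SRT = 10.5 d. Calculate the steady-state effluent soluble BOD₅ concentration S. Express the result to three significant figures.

For a completely mixed reactor with recycle the Lawrence–McCarty relation gives S = K_s·(1 + k_d·θ_c) / [θ_c·(Y·k − k_d) − 1] = 75.3 × (1 + 0.0640 × 10.5) / [10.5 × (0.641 × 6.03 − 0.0640) − 1] = 125.9 / 38.91 = 3.235 mg/L.

S ≈ 3.24 mg/L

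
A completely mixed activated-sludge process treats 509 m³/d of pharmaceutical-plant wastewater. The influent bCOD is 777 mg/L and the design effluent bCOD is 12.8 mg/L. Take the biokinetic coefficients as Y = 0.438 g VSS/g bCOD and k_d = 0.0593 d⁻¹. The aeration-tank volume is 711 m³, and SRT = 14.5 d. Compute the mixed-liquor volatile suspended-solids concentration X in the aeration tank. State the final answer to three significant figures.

X = Y·Q·ΔS·θ_c / [V·(1 + k_d θ_c)] = 0.438 × 509 × (777 − 12.8) × 14.5 / [711 × (1 + 0.0593 × 14.5)] = 1868 mg/L.

X ≈ 1870 mg/L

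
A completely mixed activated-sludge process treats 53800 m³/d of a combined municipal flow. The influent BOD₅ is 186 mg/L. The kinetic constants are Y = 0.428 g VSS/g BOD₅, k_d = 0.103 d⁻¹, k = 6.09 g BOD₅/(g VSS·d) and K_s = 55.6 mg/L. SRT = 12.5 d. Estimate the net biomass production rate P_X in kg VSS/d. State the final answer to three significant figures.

From the Monod/SRT balance for a CMAS, S = K_s·(1+k_d θ_c)/[θ_c·(Y k − k_d) − 1] = 55.6 × (1 + 0.103 × 12.5) / [12.5 × (0.428 × 6.09 − 0.103) − 1] = 127.2 / 30.29 = 4.198 mg/L.
Correct the yield for decay: Y_obs = Y/(1 + k_d θ_c) = 0.428 / (1 + 0.103 × 12.5) = 0.428 / 2.287 = 0.1871.
Q·(S₀ − S) = 53800 × (186 − 4.20) × 10⁻³ = 9781 kg/d removed.
P_X = Y_obs · Q(S₀ − S) = 0.1871 × 9781 = 1830 kg VSS/d.

P_X ≈ 1830 kg VSS/d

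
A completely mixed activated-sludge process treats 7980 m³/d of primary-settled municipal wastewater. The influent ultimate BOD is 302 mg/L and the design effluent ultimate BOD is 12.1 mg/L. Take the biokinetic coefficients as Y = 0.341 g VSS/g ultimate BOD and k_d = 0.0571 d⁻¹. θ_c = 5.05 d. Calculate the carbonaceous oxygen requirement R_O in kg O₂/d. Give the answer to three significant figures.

The observed yield is Y_obs = Y/(1 + k_d·θ_c) = 0.341 / (1 + 0.0571 × 5.05) = 0.341 / 1.288 = 0.2647 g VSS per g ultimate BOD removed.
Mass of ultimate BOD removed per day: Q(S₀ − S) = 7980 × 289.9 g/m³ = 2313 kg/d.
Net sludge production P_X = 0.2647 × 2313 = 612.3 kg VSS/d.
R_O = Q·ΔS − 1.42 P_X = 2313 − 869.5 = 1444 kg O₂/d.

R_O ≈ 1440 kg O₂/d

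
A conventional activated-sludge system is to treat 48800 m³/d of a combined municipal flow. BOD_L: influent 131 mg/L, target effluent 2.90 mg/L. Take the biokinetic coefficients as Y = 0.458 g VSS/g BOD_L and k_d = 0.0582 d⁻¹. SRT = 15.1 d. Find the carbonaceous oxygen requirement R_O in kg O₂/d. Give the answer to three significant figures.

R_O ≈ 4090 kg O₂/d

Y_obs = Y / (1 + k_d θ_c) = 0.458 / (1 + 0.0582 × 15.1) = 0.458 / 1.879 = 0.2438.
Q·(S₀ − S) = 48800 × (131 − 2.90) × 10⁻³ = 6251 kg/d removed.
P_X = Y_obs·Q·(S₀ − S) = 0.2438 × 6251 = 1524 kg VSS/d.
R_O = Q·(S₀ − S) − 1.42·P_X = 6251 − 1.42 × 1524 = 4087 kg O₂/d.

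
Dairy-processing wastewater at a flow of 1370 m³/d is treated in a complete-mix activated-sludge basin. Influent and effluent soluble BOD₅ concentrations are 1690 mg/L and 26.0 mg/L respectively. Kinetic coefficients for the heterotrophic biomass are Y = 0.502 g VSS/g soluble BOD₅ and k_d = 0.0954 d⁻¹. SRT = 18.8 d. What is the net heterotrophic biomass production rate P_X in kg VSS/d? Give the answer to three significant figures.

Observed yield with endogenous decay: Y_obs = Y / (1 + k_d·θ_c) = 0.502 / (1 + 0.0954 × 18.8) = 0.502 / 2.794 = 0.1797 g VSS/g soluble BOD₅.
Mass of soluble BOD₅ removed per day: Q(S₀ − S) = 1370 × 1664 g/m³ = 2280 kg/d.
So the net sludge growth is P_X = 0.1797 × 2280 = 409.7 kg VSS/d.

P_X ≈ 410 kg VSS/d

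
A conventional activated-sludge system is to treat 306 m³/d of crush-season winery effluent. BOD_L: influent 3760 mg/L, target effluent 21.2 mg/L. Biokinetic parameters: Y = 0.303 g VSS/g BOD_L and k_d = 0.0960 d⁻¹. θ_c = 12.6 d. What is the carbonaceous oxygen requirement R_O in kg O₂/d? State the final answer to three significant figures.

R_O ≈ 921 kg O₂/d

Y_obs = Y / (1 + k_d θ_c) = 0.303 / (1 + 0.0960 × 12.6) = 0.303 / 2.210 = 0.1371.
Q·(S₀ − S) = 306 × (3760 − 21.2) × 10⁻³ = 1144 kg/d removed.
Net sludge production P_X = 0.1371 × 1144 = 156.9 kg VSS/d.
R_O = Q·(S₀ − S) − 1.42·P_X = 1144 − 1.42 × 156.9 = 921.3 kg O₂/d.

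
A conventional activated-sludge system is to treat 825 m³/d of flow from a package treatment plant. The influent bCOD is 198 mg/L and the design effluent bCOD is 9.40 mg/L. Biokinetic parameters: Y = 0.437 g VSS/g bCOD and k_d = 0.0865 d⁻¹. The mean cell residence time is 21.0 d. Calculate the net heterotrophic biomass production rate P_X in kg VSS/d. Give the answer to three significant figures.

Correct the yield for decay: Y_obs = Y/(1 + k_d θ_c) = 0.437 / (1 + 0.0865 × 21.0) = 0.437 / 2.816 = 0.1552.
Mass of bCOD removed per day: Q(S₀ − S) = 825 × 188.6 g/m³ = 155.6 kg/d.
So the net sludge growth is P_X = 0.1552 × 155.6 = 24.14 kg VSS/d.

P_X ≈ 24.1 kg VSS/d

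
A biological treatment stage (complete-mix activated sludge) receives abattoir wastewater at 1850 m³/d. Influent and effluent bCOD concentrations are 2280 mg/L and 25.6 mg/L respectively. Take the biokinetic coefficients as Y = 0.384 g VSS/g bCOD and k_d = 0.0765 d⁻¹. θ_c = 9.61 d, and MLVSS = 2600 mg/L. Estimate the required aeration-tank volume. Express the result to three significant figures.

Rearranging the biomass balance for a CMAS with decay, V = Y·Q·ΔS·θ_c / [X·(1+k_d θ_c)] = 0.384 × 1850 × (2280 − 25.6) × 9.61 / [2600 × (1 + 0.0765 × 9.61)] = 1.54×10^7 / 4511 = 3411 m³.

V ≈ 3410 m³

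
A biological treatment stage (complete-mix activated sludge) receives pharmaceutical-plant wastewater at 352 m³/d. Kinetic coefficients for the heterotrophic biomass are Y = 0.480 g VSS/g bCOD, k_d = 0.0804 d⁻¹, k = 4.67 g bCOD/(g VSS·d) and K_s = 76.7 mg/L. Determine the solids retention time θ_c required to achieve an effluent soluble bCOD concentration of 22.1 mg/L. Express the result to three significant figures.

From 1/θ_c = Y·k·S/(K_s + S) − k_d: Y·k·S/(K_s+S) = 0.480 × 4.67 × 22.1 / (76.7 + 22.1) = 0.5014 d⁻¹.
θ_c = 1/(μ − k_d) = 1/(0.5014 − 0.0804) = 1/0.4210 = 2.375 d.

θ_c ≈ 2.38 d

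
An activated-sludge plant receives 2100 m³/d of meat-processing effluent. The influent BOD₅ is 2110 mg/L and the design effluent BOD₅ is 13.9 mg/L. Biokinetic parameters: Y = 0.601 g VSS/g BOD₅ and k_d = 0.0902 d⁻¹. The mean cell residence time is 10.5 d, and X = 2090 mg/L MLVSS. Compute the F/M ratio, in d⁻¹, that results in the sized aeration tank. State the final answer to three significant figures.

Steady-state biomass mass balance: V·X·(1 + k_d·θ_c) = Y·Q·(S₀ − S)·θ_c, so V = 0.601 × 2100 × (2110 − 13.9) × 10.5 / [2090 × (1 + 0.0902 × 10.5)] = 2.78×10^7 / 4069 = 6826 m³.
Food-to-microorganism ratio F/M = Q S₀ / (V X) = 2100 × 2110 / (6826 × 2090) = 0.3106 d⁻¹.

F/M ≈ 0.311 d⁻¹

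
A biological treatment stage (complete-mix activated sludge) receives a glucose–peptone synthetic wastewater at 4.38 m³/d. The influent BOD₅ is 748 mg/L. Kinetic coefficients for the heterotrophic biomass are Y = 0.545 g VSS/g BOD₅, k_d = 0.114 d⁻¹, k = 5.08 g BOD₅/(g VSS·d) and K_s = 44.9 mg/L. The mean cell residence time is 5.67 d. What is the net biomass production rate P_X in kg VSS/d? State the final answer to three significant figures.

For a completely mixed reactor with recycle the Lawrence–McCarty relation gives S = K_s·(1 + k_d·θ_c) / [θ_c·(Y·k − k_d) − 1] = 44.9 × (1 + 0.114 × 5.67) / [5.67 × (0.545 × 5.08 − 0.114) − 1] = 73.92 / 14.05 = 5.261 mg/L.
Y_obs = Y / (1 + k_d θ_c) = 0.545 / (1 + 0.114 × 5.67) = 0.545 / 1.646 = 0.3310.
ΔS = 748 − 5.26 = 742.7 mg/L, so the substrate removal rate is 4.38 × 742.7/1000 = 3.253 kg BOD₅/d.
So the net sludge growth is P_X = 0.3310 × 3.253 = 1.077 kg VSS/d.

P_X ≈ 1.08 kg VSS/d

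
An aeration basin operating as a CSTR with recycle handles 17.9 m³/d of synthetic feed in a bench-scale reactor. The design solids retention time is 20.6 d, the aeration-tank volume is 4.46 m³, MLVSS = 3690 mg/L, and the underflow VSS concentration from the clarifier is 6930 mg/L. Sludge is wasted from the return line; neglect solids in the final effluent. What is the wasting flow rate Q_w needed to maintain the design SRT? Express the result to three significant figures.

Q_w = (V·X)/(θ_c X_r) = 4.460 × 3690 / (20.6 × 6930) = 0.1153 m³/d.

Q_w ≈ 0.115 m³/d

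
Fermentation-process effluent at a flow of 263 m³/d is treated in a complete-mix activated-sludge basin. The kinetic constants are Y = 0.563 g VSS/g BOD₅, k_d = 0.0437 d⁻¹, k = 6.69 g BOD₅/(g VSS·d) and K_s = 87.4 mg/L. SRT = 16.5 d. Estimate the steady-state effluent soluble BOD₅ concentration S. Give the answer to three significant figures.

S ≈ 2.49 mg/L

Effluent substrate depends only on kinetics and SRT: S = K_s(1 + k_d θ_c) / [θ_c(Yk − k_d) − 1] = 87.4 × (1 + 0.0437 × 16.5) / [16.5 × (0.563 × 6.69 − 0.0437) − 1] = 150.4 / 60.43 = 2.489 mg/L.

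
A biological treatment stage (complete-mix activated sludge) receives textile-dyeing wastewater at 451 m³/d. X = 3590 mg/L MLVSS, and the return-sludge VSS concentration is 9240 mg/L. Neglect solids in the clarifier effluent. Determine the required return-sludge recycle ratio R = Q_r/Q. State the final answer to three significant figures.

R ≈ 0.635

Mass balance around the secondary clarifier (neglecting effluent solids): R = X / (X_r − X) = 3590 / (9240 − 3590) = 0.6354.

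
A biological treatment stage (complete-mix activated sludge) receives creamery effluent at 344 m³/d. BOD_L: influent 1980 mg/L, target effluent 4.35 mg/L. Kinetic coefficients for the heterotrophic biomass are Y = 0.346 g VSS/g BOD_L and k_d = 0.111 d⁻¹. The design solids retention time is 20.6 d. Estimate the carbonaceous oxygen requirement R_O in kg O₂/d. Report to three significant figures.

The observed yield is Y_obs = Y/(1 + k_d·θ_c) = 0.346 / (1 + 0.111 × 20.6) = 0.346 / 3.287 = 0.1053 g VSS per g BOD_L removed.
Mass of BOD_L removed per day: Q(S₀ − S) = 344 × 1976 g/m³ = 679.6 kg/d.
Biomass synthesised: P_X = Y_obs × 679.6 = 71.55 kg VSS/d.
Carbonaceous O₂ demand = substrate oxidised − cell-mass equivalent = 679.6 − 1.42 × 71.55 = 578.0 kg O₂/d.

R_O ≈ 578 kg O₂/d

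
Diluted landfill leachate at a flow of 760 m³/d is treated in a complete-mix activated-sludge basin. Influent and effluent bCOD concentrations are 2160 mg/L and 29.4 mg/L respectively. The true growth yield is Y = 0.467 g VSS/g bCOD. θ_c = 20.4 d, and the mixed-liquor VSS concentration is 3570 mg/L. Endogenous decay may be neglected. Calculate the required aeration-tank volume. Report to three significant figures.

Biomass mass balance (decay neglected): V·X = Y·Q·(S₀ − S)·θ_c, so V = 0.467 × 760 × (2160 − 29.4) × 20.4 / 3570 = 4321 m³.

V ≈ 4320 m³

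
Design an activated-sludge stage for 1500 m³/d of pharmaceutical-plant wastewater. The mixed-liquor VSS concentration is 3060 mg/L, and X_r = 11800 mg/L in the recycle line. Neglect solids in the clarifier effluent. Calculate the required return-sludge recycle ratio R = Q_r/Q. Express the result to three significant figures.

Solids balance on the clarifier gives (1+R)X = R·X_r, so R = X/(X_r − X) = 3060 / (11800 − 3060) = 0.3501.

R ≈ 0.350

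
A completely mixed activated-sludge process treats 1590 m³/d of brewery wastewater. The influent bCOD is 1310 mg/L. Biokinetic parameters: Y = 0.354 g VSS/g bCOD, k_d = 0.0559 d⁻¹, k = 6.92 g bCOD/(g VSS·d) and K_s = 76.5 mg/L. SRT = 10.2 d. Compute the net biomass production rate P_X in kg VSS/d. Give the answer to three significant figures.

From the Monod/SRT balance for a CMAS, S = K_s·(1+k_d θ_c)/[θ_c·(Y k − k_d) − 1] = 76.5 × (1 + 0.0559 × 10.2) / [10.2 × (0.354 × 6.92 − 0.0559) − 1] = 120.1 / 23.42 = 5.130 mg/L.
Y_obs = Y / (1 + k_d θ_c) = 0.354 / (1 + 0.0559 × 10.2) = 0.354 / 1.570 = 0.2255.
Substrate removed = Q·(S₀ − S) = 1590 m³/d × (1310 − 5.13) g/m³ = 2.07×10^6 g/d = 2075 kg/d.
So the net sludge growth is P_X = 0.2255 × 2075 = 467.8 kg VSS/d.

P_X ≈ 468 kg VSS/d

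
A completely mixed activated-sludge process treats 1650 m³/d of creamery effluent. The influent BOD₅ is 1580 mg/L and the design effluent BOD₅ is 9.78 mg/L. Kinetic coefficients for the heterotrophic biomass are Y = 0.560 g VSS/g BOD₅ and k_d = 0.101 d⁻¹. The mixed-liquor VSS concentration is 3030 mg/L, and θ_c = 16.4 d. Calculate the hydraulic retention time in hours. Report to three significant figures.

τ ≈ 43.0 h

Rearranging the biomass balance for a CMAS with decay, V = Y·Q·ΔS·θ_c / [X·(1+k_d θ_c)] = 0.560 × 1650 × (1580 − 9.78) × 16.4 / [3030 × (1 + 0.101 × 16.4)] = 2.38×10^7 / 8049 = 2956 m³.
τ = V/Q = 2956/1650 = 1.792 d, or 43.00 h.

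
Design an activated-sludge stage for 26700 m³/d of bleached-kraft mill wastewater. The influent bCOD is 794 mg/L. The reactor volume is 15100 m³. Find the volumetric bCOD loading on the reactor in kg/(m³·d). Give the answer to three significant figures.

Volumetric loading L_v = Q·S₀ / V = 26700 × 794 g/m³ / 15100 m³ = 1404 g/(m³·d) = 1.404 kg bCOD/(m³·d).

L_v ≈ 1.40 kg bCOD/(m³·d)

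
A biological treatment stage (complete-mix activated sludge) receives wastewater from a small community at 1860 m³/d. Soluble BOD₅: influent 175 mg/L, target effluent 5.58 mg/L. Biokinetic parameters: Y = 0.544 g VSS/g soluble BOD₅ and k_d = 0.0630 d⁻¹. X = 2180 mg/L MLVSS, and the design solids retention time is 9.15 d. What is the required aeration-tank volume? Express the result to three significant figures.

Steady-state biomass mass balance: V·X·(1 + k_d·θ_c) = Y·Q·(S₀ − S)·θ_c, so V = 0.544 × 1860 × (175 − 5.58) × 9.15 / [2180 × (1 + 0.0630 × 9.15)] = 1.57×10^6 / 3437 = 456.4 m³.

V ≈ 456 m³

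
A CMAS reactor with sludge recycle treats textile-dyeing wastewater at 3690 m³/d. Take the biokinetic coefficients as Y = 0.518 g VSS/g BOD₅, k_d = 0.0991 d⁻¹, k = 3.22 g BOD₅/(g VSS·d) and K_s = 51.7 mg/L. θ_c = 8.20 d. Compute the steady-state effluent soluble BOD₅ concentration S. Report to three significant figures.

S ≈ 7.90 mg/L

From the Monod/SRT balance for a CMAS, S = K_s·(1+k_d θ_c)/[θ_c·(Y k − k_d) − 1] = 51.7 × (1 + 0.0991 × 8.20) / [8.20 × (0.518 × 3.22 − 0.0991) − 1] = 93.71 / 11.86 = 7.898 mg/L.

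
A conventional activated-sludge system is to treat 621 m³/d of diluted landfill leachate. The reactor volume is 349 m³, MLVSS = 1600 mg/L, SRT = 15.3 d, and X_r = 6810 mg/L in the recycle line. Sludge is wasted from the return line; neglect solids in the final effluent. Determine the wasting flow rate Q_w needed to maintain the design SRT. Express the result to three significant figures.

Wasting from the return line (neglecting effluent solids): Q_w = V·X / (θ_c·X_r) = 349.0 × 1600 / (15.3 × 6810) = 5.359 m³/d.

Q_w ≈ 5.36 m³/d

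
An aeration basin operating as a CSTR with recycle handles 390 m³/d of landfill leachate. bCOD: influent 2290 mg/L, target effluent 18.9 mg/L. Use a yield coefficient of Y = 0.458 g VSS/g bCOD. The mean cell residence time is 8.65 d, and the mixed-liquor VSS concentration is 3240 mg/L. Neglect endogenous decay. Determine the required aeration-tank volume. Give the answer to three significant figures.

Biomass mass balance (decay neglected): V·X = Y·Q·(S₀ − S)·θ_c, so V = 0.458 × 390 × (2290 − 18.9) × 8.65 / 3240 = 1083 m³.

V ≈ 1080 m³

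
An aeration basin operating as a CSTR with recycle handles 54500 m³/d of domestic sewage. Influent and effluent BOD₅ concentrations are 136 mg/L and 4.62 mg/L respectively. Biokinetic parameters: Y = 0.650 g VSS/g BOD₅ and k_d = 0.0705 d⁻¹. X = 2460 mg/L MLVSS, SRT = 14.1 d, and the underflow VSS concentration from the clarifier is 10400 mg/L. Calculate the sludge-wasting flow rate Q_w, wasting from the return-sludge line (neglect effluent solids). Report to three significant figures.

Q_w ≈ 224 m³/d

Rearranging the biomass balance for a CMAS with decay, V = Y·Q·ΔS·θ_c / [X·(1+k_d θ_c)] = 0.650 × 54500 × (136 − 4.62) × 14.1 / [2460 × (1 + 0.0705 × 14.1)] = 6.56×10^7 / 4905 = 13378 m³.
Wasting from the return line (neglecting effluent solids): Q_w = V·X / (θ_c·X_r) = 13378 × 2460 / (14.1 × 10400) = 224.4 m³/d.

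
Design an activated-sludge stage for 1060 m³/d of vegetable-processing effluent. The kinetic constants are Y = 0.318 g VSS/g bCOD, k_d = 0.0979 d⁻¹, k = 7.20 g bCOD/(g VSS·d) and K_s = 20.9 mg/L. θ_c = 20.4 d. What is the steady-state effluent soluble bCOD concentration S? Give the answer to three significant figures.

Effluent substrate depends only on kinetics and SRT: S = K_s(1 + k_d θ_c) / [θ_c(Yk − k_d) − 1] = 20.9 × (1 + 0.0979 × 20.4) / [20.4 × (0.318 × 7.20 − 0.0979) − 1] = 62.64 / 43.71 = 1.433 mg/L.

S ≈ 1.43 mg/L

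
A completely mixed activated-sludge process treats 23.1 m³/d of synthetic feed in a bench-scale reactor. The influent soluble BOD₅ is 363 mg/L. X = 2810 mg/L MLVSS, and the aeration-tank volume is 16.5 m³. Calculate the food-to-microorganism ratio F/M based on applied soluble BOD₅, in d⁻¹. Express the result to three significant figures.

F/M = applied load / biomass = Q·S₀/(V·X) = 23.1 × 363 / (16.50 × 2810) = 0.1809 d⁻¹.

F/M ≈ 0.181 d⁻¹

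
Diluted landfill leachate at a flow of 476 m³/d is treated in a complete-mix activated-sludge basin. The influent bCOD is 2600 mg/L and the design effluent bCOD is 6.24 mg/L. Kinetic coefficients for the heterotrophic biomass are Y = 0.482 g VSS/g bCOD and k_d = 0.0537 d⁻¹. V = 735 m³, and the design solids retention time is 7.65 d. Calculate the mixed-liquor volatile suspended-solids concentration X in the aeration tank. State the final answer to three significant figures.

X ≈ 4390 mg/L

From V·X·(1 + k_d·θ_c) = Y·Q·(S₀ − S)·θ_c: X = 0.482 × 476 × (2600 − 6.24) × 7.65 / [735 × (1 + 0.0537 × 7.65)] = 4390 mg/L.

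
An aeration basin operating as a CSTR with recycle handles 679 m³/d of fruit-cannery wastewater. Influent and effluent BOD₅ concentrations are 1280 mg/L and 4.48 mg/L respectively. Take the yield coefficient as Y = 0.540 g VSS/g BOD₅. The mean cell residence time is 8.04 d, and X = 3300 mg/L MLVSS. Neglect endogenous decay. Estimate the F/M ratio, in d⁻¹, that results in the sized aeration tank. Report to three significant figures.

With k_d = 0 the design equation reduces to V = Y Q (S₀−S) θ_c / X = 0.540 × 679 × (1280 − 4.48) × 8.04 / 3300 = 1139 m³.
F/M = Q·S₀ / (V·X) = 679 × 1280 / (1139 × 3300) = 0.2311 g BOD₅·(g VSS·d)⁻¹.

F/M ≈ 0.231 d⁻¹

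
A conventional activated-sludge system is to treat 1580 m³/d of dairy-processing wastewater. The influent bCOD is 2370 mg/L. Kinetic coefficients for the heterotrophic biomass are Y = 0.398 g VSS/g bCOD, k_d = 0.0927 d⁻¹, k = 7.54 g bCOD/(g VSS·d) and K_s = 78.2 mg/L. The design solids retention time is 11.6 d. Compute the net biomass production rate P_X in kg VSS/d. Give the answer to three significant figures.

P_X ≈ 717 kg VSS/d

From the Monod/SRT balance for a CMAS, S = K_s·(1+k_d θ_c)/[θ_c·(Y k − k_d) − 1] = 78.2 × (1 + 0.0927 × 11.6) / [11.6 × (0.398 × 7.54 − 0.0927) − 1] = 162.3 / 32.74 = 4.958 mg/L.
Y_obs = Y / (1 + k_d θ_c) = 0.398 / (1 + 0.0927 × 11.6) = 0.398 / 2.075 = 0.1918.
ΔS = 2370 − 4.96 = 2365 mg/L, so the substrate removal rate is 1580 × 2365/1000 = 3737 kg bCOD/d.
So the net sludge growth is P_X = 0.1918 × 3737 = 716.6 kg VSS/d.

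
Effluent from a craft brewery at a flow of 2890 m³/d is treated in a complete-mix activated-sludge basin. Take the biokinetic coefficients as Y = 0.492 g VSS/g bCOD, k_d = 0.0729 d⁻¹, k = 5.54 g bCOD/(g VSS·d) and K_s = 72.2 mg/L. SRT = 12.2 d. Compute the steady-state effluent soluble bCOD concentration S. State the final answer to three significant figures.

S ≈ 4.35 mg/L

For a completely mixed reactor with recycle the Lawrence–McCarty relation gives S = K_s·(1 + k_d·θ_c) / [θ_c·(Y·k − k_d) − 1] = 72.2 × (1 + 0.0729 × 12.2) / [12.2 × (0.492 × 5.54 − 0.0729) − 1] = 136.4 / 31.36 = 4.349 mg/L.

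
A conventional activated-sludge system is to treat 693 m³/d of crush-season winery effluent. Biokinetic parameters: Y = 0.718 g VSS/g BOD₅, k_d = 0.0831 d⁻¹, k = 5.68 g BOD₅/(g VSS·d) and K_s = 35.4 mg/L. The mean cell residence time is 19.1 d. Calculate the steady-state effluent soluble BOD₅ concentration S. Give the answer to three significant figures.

For a completely mixed reactor with recycle the Lawrence–McCarty relation gives S = K_s·(1 + k_d·θ_c) / [θ_c·(Y·k − k_d) − 1] = 35.4 × (1 + 0.0831 × 19.1) / [19.1 × (0.718 × 5.68 − 0.0831) − 1] = 91.59 / 75.31 = 1.216 mg/L.

S ≈ 1.22 mg/L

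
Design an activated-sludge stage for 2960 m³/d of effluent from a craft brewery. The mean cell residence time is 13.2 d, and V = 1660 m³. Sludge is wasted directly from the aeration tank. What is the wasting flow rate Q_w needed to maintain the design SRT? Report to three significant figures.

With mixed-liquor wasting, θ_c = V/Q_w, so Q_w = V/θ_c = 1660/13.2 = 125.8 m³/d.

Q_w ≈ 126 m³/d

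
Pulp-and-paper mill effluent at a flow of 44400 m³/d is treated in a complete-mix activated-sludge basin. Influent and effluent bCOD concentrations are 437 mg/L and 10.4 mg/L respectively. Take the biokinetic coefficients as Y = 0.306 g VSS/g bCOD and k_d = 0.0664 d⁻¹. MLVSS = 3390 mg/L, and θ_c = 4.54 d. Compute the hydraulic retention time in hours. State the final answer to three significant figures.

τ ≈ 3.22 h

Rearranging the biomass balance for a CMAS with decay, V = Y·Q·ΔS·θ_c / [X·(1+k_d θ_c)] = 0.306 × 44400 × (437 − 10.4) × 4.54 / [3390 × (1 + 0.0664 × 4.54)] = 2.63×10^7 / 4412 = 5964 m³.
τ = V/Q = 5964/44400 = 0.1343 d, or 3.224 h.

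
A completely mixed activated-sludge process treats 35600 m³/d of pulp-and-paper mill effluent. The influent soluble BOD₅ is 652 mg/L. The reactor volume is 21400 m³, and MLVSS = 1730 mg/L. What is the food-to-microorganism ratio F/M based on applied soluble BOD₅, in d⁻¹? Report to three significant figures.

F/M ≈ 0.627 d⁻¹

Food-to-microorganism ratio F/M = Q S₀ / (V X) = 35600 × 652 / (21400 × 1730) = 0.6270 d⁻¹.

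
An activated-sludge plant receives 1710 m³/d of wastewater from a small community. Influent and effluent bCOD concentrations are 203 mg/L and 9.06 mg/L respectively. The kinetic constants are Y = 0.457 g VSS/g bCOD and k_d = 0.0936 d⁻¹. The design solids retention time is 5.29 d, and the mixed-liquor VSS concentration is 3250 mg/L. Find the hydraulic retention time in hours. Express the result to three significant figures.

From the SRT design equation V = Y Q (S₀−S) θ_c / [X (1 + k_d θ_c)] = 0.457 × 1710 × (203 − 9.06) × 5.29 / [3250 × (1 + 0.0936 × 5.29)] = 8.02×10^5 / 4859 = 165.0 m³.
τ = V/Q = 165.0/1710 = 0.09649 d, or 2.316 h.

τ ≈ 2.32 h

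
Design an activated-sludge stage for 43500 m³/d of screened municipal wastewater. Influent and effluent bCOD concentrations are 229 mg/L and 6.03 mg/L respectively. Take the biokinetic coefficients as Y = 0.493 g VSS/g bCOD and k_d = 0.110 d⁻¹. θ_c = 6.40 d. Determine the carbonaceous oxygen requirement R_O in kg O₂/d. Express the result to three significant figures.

R_O ≈ 5710 kg O₂/d

The observed yield is Y_obs = Y/(1 + k_d·θ_c) = 0.493 / (1 + 0.110 × 6.40) = 0.493 / 1.704 = 0.2893 g VSS per g bCOD removed.
Mass of bCOD removed per day: Q(S₀ − S) = 43500 × 223.0 g/m³ = 9699 kg/d.
P_X = Y_obs·Q·(S₀ − S) = 0.2893 × 9699 = 2806 kg VSS/d.
R_O = Q·ΔS − 1.42 P_X = 9699 − 3985 = 5714 kg O₂/d.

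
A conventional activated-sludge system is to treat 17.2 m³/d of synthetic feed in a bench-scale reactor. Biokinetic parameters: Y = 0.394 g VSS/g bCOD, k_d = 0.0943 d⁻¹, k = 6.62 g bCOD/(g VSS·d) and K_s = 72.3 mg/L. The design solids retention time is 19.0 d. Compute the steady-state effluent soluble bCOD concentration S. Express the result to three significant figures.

S ≈ 4.32 mg/L

From the Monod/SRT balance for a CMAS, S = K_s·(1+k_d θ_c)/[θ_c·(Y k − k_d) − 1] = 72.3 × (1 + 0.0943 × 19.0) / [19.0 × (0.394 × 6.62 − 0.0943) − 1] = 201.8 / 46.77 = 4.316 mg/L.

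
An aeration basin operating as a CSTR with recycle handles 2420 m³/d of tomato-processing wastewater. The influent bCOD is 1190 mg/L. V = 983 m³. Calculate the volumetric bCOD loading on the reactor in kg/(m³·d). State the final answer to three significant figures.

Applied bCOD load per unit volume = Q·S₀/V = (2420 × 1190/1000)/983.0 = 2.930 kg bCOD·m⁻³·d⁻¹.

L_v ≈ 2.93 kg bCOD/(m³·d)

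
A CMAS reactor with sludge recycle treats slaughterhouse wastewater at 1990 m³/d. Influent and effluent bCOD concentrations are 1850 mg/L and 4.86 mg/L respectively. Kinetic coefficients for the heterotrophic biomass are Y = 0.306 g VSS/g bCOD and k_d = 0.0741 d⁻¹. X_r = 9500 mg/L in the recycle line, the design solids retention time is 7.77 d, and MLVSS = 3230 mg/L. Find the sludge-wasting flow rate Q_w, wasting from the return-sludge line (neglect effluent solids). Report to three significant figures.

Q_w ≈ 75.1 m³/d

From the SRT design equation V = Y Q (S₀−S) θ_c / [X (1 + k_d θ_c)] = 0.306 × 1990 × (1850 − 4.86) × 7.77 / [3230 × (1 + 0.0741 × 7.77)] = 8.73×10^6 / 5090 = 1715 m³.
Wasting from the return line (neglecting effluent solids): Q_w = V·X / (θ_c·X_r) = 1715 × 3230 / (7.77 × 9500) = 75.06 m³/d.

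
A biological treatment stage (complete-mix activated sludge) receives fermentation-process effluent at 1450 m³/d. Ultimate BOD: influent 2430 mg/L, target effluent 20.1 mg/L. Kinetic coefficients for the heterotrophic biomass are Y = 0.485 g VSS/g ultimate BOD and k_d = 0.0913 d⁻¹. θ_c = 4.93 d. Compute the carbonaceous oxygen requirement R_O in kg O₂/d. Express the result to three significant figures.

R_O ≈ 1830 kg O₂/d

Y_obs = Y / (1 + k_d θ_c) = 0.485 / (1 + 0.0913 × 4.93) = 0.485 / 1.450 = 0.3345.
Substrate removed = Q·(S₀ − S) = 1450 m³/d × (2430 − 20.1) g/m³ = 3.49×10^6 g/d = 3494 kg/d.
Biomass synthesised: P_X = Y_obs × 3494 = 1169 kg VSS/d.
Carbonaceous O₂ demand = substrate oxidised − cell-mass equivalent = 3494 − 1.42 × 1169 = 1835 kg O₂/d.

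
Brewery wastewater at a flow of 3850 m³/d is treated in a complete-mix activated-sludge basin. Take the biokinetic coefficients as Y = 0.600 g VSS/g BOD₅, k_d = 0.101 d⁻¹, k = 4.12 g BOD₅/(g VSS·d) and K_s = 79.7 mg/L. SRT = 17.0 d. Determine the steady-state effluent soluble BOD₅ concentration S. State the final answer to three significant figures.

S ≈ 5.51 mg/L

Effluent substrate depends only on kinetics and SRT: S = K_s(1 + k_d θ_c) / [θ_c(Yk − k_d) − 1] = 79.7 × (1 + 0.101 × 17.0) / [17.0 × (0.600 × 4.12 − 0.101) − 1] = 216.5 / 39.31 = 5.509 mg/L.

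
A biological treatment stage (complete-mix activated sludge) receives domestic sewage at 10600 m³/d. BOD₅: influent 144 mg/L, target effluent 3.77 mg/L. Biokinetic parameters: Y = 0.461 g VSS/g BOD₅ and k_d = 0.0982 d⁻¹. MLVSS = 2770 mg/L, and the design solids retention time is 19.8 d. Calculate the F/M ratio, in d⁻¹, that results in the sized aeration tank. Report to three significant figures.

Rearranging the biomass balance for a CMAS with decay, V = Y·Q·ΔS·θ_c / [X·(1+k_d θ_c)] = 0.461 × 10600 × (144 − 3.77) × 19.8 / [2770 × (1 + 0.0982 × 19.8)] = 1.36×10^7 / 8156 = 1664 m³.
F/M = Q·S₀ / (V·X) = 10600 × 144 / (1664 × 2770) = 0.3312 g BOD₅·(g VSS·d)⁻¹.

F/M ≈ 0.331 d⁻¹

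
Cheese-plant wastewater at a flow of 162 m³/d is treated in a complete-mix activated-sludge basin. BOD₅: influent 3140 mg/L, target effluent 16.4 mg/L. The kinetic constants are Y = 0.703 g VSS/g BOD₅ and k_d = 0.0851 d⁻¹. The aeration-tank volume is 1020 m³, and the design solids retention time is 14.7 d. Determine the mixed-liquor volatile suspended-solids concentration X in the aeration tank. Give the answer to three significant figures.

Solving the biomass balance for X: X = Y Q (S₀−S) θ_c / [V (1+k_d θ_c)] = 0.703 × 162 × (3140 − 16.4) × 14.7 / [1020 × (1 + 0.0851 × 14.7)] = 2278 mg/L.

X ≈ 2280 mg/L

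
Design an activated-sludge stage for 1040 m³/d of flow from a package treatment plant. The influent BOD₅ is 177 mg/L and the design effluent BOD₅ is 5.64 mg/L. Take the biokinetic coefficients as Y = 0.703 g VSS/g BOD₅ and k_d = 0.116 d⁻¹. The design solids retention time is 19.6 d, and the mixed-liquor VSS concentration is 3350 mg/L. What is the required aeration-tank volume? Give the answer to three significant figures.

Rearranging the biomass balance for a CMAS with decay, V = Y·Q·ΔS·θ_c / [X·(1+k_d θ_c)] = 0.703 × 1040 × (177 − 5.64) × 19.6 / [3350 × (1 + 0.116 × 19.6)] = 2.46×10^6 / 10967 = 223.9 m³.

V ≈ 224 m³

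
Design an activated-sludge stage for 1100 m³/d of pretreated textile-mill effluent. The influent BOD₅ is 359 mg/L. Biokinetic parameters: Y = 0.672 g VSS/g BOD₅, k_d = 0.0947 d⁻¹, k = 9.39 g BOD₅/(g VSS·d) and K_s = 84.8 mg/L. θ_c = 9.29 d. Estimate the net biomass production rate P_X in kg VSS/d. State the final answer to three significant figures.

Effluent substrate depends only on kinetics and SRT: S = K_s(1 + k_d θ_c) / [θ_c(Yk − k_d) − 1] = 84.8 × (1 + 0.0947 × 9.29) / [9.29 × (0.672 × 9.39 − 0.0947) − 1] = 159.4 / 56.74 = 2.809 mg/L.
Y_obs = Y / (1 + k_d θ_c) = 0.672 / (1 + 0.0947 × 9.29) = 0.672 / 1.880 = 0.3575.
Q·(S₀ − S) = 1100 × (359 − 2.81) × 10⁻³ = 391.8 kg/d removed.
So the net sludge growth is P_X = 0.3575 × 391.8 = 140.1 kg VSS/d.

P_X ≈ 140 kg VSS/d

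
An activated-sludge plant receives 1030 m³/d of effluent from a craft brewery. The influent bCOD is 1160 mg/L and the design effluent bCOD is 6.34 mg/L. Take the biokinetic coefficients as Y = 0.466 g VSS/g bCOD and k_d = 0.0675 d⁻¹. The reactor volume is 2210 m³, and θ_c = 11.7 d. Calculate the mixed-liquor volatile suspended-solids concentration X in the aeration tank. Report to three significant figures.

X ≈ 1640 mg/L

X = Y·Q·ΔS·θ_c / [V·(1 + k_d θ_c)] = 0.466 × 1030 × (1160 − 6.34) × 11.7 / [2210 × (1 + 0.0675 × 11.7)] = 1638 mg/L.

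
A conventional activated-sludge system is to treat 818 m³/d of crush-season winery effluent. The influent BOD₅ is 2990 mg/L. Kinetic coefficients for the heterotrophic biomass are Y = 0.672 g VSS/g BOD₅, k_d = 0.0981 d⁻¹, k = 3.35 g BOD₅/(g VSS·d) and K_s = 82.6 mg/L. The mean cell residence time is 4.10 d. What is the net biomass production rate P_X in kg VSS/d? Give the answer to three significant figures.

P_X ≈ 1170 kg VSS/d

Effluent substrate depends only on kinetics and SRT: S = K_s(1 + k_d θ_c) / [θ_c(Yk − k_d) − 1] = 82.6 × (1 + 0.0981 × 4.10) / [4.10 × (0.672 × 3.35 − 0.0981) − 1] = 115.8 / 7.828 = 14.80 mg/L.
Observed yield with endogenous decay: Y_obs = Y / (1 + k_d·θ_c) = 0.672 / (1 + 0.0981 × 4.10) = 0.672 / 1.402 = 0.4792 g VSS/g BOD₅.
Mass of BOD₅ removed per day: Q(S₀ − S) = 818 × 2975 g/m³ = 2434 kg/d.
Biomass produced: P_X = Y_obs·Q·ΔS = 0.4792 × 2434 ≈ 1166 kg VSS/d.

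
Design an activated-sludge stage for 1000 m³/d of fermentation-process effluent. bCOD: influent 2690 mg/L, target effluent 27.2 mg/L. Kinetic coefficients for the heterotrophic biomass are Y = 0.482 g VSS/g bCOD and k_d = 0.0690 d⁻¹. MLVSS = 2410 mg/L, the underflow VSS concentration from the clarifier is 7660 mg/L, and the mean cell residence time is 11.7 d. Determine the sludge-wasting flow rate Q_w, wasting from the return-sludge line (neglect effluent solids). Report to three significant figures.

Rearranging the biomass balance for a CMAS with decay, V = Y·Q·ΔS·θ_c / [X·(1+k_d θ_c)] = 0.482 × 1000 × (2690 − 27.2) × 11.7 / [2410 × (1 + 0.0690 × 11.7)] = 1.5×10^7 / 4356 = 3448 m³.
Q_w = (V·X)/(θ_c X_r) = 3448 × 2410 / (11.7 × 7660) = 92.71 m³/d.

Q_w ≈ 92.7 m³/d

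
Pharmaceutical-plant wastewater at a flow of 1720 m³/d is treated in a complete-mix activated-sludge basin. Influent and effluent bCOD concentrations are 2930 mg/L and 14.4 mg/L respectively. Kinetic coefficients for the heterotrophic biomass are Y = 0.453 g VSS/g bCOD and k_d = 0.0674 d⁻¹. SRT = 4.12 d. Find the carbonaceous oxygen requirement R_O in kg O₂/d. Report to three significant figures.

The observed yield is Y_obs = Y/(1 + k_d·θ_c) = 0.453 / (1 + 0.0674 × 4.12) = 0.453 / 1.278 = 0.3545 g VSS per g bCOD removed.
Substrate removed = Q·(S₀ − S) = 1720 m³/d × (2930 − 14.4) g/m³ = 5.01×10^6 g/d = 5015 kg/d.
Biomass synthesised: P_X = Y_obs × 5015 = 1778 kg VSS/d.
R_O = Q·ΔS − 1.42 P_X = 5015 − 2525 = 2490 kg O₂/d.

R_O ≈ 2490 kg O₂/d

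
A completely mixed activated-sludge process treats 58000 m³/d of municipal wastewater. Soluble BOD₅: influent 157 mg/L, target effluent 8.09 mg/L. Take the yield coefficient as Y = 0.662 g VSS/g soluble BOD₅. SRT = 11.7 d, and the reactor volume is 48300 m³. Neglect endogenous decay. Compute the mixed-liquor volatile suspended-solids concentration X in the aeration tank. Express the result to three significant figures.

X ≈ 1380 mg/L

Without decay, X = Y Q (S₀−S) θ_c / V = 0.662 × 58000 × (157 − 8.09) × 11.7 / 48300 = 1385 mg/L.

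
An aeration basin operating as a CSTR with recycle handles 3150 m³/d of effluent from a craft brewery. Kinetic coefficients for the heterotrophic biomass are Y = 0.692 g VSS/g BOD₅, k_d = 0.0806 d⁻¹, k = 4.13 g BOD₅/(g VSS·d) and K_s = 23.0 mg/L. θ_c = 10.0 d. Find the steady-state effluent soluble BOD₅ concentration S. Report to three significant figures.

S ≈ 1.55 mg/L

For a completely mixed reactor with recycle the Lawrence–McCarty relation gives S = K_s·(1 + k_d·θ_c) / [θ_c·(Y·k − k_d) − 1] = 23.0 × (1 + 0.0806 × 10.0) / [10.0 × (0.692 × 4.13 − 0.0806) − 1] = 41.54 / 26.77 = 1.551 mg/L.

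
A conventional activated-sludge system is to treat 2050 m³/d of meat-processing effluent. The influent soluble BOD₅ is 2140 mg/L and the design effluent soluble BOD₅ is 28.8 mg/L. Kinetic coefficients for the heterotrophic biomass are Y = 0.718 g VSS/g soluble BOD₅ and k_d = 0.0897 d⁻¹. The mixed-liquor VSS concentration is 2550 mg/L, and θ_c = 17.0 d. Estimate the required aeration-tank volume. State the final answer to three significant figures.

V ≈ 8200 m³

Steady-state biomass mass balance: V·X·(1 + k_d·θ_c) = Y·Q·(S₀ − S)·θ_c, so V = 0.718 × 2050 × (2140 − 28.8) × 17.0 / [2550 × (1 + 0.0897 × 17.0)] = 5.28×10^7 / 6438 = 8205 m³.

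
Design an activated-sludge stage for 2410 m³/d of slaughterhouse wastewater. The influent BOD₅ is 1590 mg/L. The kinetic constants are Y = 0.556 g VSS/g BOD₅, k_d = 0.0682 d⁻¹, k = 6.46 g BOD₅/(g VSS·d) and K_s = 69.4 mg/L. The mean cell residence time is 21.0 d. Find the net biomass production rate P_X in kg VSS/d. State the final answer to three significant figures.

P_X ≈ 875 kg VSS/d

For a completely mixed reactor with recycle the Lawrence–McCarty relation gives S = K_s·(1 + k_d·θ_c) / [θ_c·(Y·k − k_d) − 1] = 69.4 × (1 + 0.0682 × 21.0) / [21.0 × (0.556 × 6.46 − 0.0682) − 1] = 168.8 / 72.99 = 2.312 mg/L.
The observed yield is Y_obs = Y/(1 + k_d·θ_c) = 0.556 / (1 + 0.0682 × 21.0) = 0.556 / 2.432 = 0.2286 g VSS per g BOD₅ removed.
Mass of BOD₅ removed per day: Q(S₀ − S) = 2410 × 1588 g/m³ = 3826 kg/d.
So the net sludge growth is P_X = 0.2286 × 3826 = 874.7 kg VSS/d.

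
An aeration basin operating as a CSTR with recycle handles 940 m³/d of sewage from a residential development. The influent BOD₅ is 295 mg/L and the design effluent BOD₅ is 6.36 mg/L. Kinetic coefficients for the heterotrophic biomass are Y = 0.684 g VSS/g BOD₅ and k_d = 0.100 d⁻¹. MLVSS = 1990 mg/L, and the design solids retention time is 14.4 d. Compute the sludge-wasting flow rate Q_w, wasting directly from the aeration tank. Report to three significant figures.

Q_w ≈ 38.2 m³/d

Rearranging the biomass balance for a CMAS with decay, V = Y·Q·ΔS·θ_c / [X·(1+k_d θ_c)] = 0.684 × 940 × (295 − 6.36) × 14.4 / [1990 × (1 + 0.100 × 14.4)] = 2.67×10^6 / 4856 = 550.4 m³.
For wasting at MLVSS concentration, Q_w = V/θ_c = 550.4/14.4 = 38.22 m³/d.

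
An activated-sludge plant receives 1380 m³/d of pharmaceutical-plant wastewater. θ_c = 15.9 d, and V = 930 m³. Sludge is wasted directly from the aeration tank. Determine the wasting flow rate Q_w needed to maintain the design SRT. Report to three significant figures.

Q_w ≈ 58.5 m³/d

With mixed-liquor wasting, θ_c = V/Q_w, so Q_w = V/θ_c = 930.0/15.9 = 58.49 m³/d.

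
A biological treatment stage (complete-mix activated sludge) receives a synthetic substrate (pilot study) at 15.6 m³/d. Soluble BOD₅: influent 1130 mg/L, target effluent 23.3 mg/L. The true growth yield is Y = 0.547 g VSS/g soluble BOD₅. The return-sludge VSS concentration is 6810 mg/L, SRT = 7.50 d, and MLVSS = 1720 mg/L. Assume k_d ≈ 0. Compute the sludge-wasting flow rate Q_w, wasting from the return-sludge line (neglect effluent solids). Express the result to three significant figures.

With k_d = 0 the design equation reduces to V = Y Q (S₀−S) θ_c / X = 0.547 × 15.6 × (1130 − 23.3) × 7.50 / 1720 = 41.18 m³.
Q_w = (V·X)/(θ_c X_r) = 41.18 × 1720 / (7.50 × 6810) = 1.387 m³/d.

Q_w ≈ 1.39 m³/d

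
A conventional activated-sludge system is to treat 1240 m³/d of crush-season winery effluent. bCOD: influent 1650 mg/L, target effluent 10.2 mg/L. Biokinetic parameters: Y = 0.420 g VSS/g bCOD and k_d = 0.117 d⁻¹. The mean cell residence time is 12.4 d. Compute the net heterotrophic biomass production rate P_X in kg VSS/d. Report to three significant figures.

P_X ≈ 348 kg VSS/d

Y_obs = Y / (1 + k_d θ_c) = 0.420 / (1 + 0.117 × 12.4) = 0.420 / 2.451 = 0.1714.
Substrate removed = Q·(S₀ − S) = 1240 m³/d × (1650 − 10.2) g/m³ = 2.03×10^6 g/d = 2033 kg/d.
So the net sludge growth is P_X = 0.1714 × 2033 = 348.5 kg VSS/d.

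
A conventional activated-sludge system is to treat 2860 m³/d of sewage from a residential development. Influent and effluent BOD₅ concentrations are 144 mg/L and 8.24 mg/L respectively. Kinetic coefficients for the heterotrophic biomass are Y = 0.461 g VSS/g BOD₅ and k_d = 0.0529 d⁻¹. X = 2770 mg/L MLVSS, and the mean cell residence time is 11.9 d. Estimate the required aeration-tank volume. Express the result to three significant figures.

V ≈ 472 m³

Steady-state biomass mass balance: V·X·(1 + k_d·θ_c) = Y·Q·(S₀ − S)·θ_c, so V = 0.461 × 2860 × (144 − 8.24) × 11.9 / [2770 × (1 + 0.0529 × 11.9)] = 2.13×10^6 / 4514 = 471.9 m³.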